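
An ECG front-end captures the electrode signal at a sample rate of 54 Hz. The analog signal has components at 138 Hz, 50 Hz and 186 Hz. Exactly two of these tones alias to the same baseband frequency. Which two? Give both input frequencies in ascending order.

138 Hz, 186 Hz

fs/2 = 27 Hz.
138 Hz mod fs = 30 Hz.
30 Hz > fs/2 = 27 Hz, folds to fs − 30 Hz = 24 Hz.
50 Hz > fs/2 = 27 Hz, folds to fs − 50 Hz = 4 Hz.
186 Hz mod fs = 24 Hz.
24 Hz ≤ fs/2 = 27 Hz, appears at 24 Hz.
138 Hz and 186 Hz both map to 24 Hz.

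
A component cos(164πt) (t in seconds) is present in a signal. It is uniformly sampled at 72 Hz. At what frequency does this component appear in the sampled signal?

ω = 164π rad/s → f = ω/(2π) = 82 Hz.
82 Hz mod fs = 10 Hz.
10 Hz ≤ fs/2 = 36 Hz, appears at 10 Hz.

10 Hz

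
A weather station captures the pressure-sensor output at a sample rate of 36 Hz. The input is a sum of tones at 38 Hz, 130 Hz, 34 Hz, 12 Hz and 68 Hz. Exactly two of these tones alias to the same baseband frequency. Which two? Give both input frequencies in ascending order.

34 Hz, 38 Hz

fs/2 = 18 Hz.
38 Hz mod fs = 2 Hz.
2 Hz ≤ fs/2 = 18 Hz, appears at 2 Hz.
130 Hz mod fs = 22 Hz.
22 Hz > fs/2 = 18 Hz, folds to fs − 22 Hz = 14 Hz.
34 Hz > fs/2 = 18 Hz, folds to fs − 34 Hz = 2 Hz.
12 Hz ≤ fs/2 = 18 Hz, passes unchanged.
68 Hz mod fs = 32 Hz.
32 Hz > fs/2 = 18 Hz, folds to fs − 32 Hz = 4 Hz.
34 Hz and 38 Hz both map to 2 Hz.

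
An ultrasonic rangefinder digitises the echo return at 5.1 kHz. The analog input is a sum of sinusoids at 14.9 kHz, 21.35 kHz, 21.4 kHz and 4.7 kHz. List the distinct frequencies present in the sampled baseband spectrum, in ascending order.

0.4 kHz, 0.95 kHz, 1 kHz

fs/2 = 2.55 kHz.
14.9 kHz mod fs = 4.7 kHz.
4.7 kHz > fs/2 = 2.55 kHz, folds to fs − 4.7 kHz = 0.4 kHz.
21.35 kHz mod fs = 0.95 kHz.
0.95 kHz ≤ fs/2 = 2.55 kHz, appears at 0.95 kHz.
21.4 kHz mod fs = 1 kHz.
1 kHz ≤ fs/2 = 2.55 kHz, appears at 1 kHz.
4.7 kHz > fs/2 = 2.55 kHz, folds to fs − 4.7 kHz = 0.4 kHz.
Distinct values: {0.4 kHz, 0.95 kHz, 1 kHz}.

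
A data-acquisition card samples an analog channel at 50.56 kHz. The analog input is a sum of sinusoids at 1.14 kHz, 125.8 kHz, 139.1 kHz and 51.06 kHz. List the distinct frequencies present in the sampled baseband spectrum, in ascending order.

fs/2 = 25.28 kHz.
1.14 kHz ≤ fs/2 = 25.28 kHz, passes unchanged.
125.8 kHz mod fs = 24.68 kHz.
24.68 kHz ≤ fs/2 = 25.28 kHz, appears at 24.68 kHz.
139.1 kHz mod fs = 37.98 kHz.
37.98 kHz > fs/2 = 25.28 kHz, folds to fs − 37.98 kHz = 12.58 kHz.
51.06 kHz mod fs = 0.5 kHz.
0.5 kHz ≤ fs/2 = 25.28 kHz, appears at 0.5 kHz.
Distinct values: {0.5 kHz, 1.14 kHz, 12.58 kHz, 24.68 kHz}.

0.5 kHz, 1.14 kHz, 12.58 kHz, 24.68 kHz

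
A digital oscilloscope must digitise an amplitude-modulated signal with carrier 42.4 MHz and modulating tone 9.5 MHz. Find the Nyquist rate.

103.8 MHz

AM sidebands sit at fc ± fm = 32.9 MHz and 51.9 MHz.
Highest-frequency component: 51.9 MHz.
Nyquist rate = 2 × 51.9 MHz = 103.8 MHz.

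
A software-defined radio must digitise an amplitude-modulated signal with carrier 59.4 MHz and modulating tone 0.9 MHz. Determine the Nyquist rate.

120.6 MHz

AM sidebands sit at fc ± fm = 58.5 MHz and 60.3 MHz.
Highest-frequency component: 60.3 MHz.
Nyquist rate = 2 × 60.3 MHz = 120.6 MHz.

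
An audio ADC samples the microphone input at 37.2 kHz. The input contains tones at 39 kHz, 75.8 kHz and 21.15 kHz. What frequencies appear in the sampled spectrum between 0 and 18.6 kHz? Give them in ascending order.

fs/2 = 18.6 kHz.
39 kHz mod fs = 1.8 kHz.
1.8 kHz ≤ fs/2 = 18.6 kHz, appears at 1.8 kHz.
75.8 kHz mod fs = 1.4 kHz.
1.4 kHz ≤ fs/2 = 18.6 kHz, appears at 1.4 kHz.
21.15 kHz > fs/2 = 18.6 kHz, folds to fs − 21.15 kHz = 16.05 kHz.
Distinct values: {1.4 kHz, 1.8 kHz, 16.05 kHz}.

1.4 kHz, 1.8 kHz, 16.05 kHz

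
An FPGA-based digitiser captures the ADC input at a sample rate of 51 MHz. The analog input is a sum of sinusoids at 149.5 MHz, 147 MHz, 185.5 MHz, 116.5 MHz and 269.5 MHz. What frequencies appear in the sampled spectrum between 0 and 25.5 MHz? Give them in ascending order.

fs/2 = 25.5 MHz.
149.5 MHz mod fs = 47.5 MHz.
47.5 MHz > fs/2 = 25.5 MHz, folds to fs − 47.5 MHz = 3.5 MHz.
147 MHz mod fs = 45 MHz.
45 MHz > fs/2 = 25.5 MHz, folds to fs − 45 MHz = 6 MHz.
185.5 MHz mod fs = 32.5 MHz.
32.5 MHz > fs/2 = 25.5 MHz, folds to fs − 32.5 MHz = 18.5 MHz.
116.5 MHz mod fs = 14.5 MHz.
14.5 MHz ≤ fs/2 = 25.5 MHz, appears at 14.5 MHz.
269.5 MHz mod fs = 14.5 MHz.
14.5 MHz ≤ fs/2 = 25.5 MHz, appears at 14.5 MHz.
Distinct values: {3.5 MHz, 6 MHz, 14.5 MHz, 18.5 MHz}.

3.5 MHz, 6 MHz, 14.5 MHz, 18.5 MHz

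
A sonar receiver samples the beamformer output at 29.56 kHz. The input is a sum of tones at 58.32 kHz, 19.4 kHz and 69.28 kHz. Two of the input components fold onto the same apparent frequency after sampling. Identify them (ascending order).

19.4 kHz, 69.28 kHz

fs/2 = 14.78 kHz.
58.32 kHz mod fs = 28.76 kHz.
28.76 kHz > fs/2 = 14.78 kHz, folds to fs − 28.76 kHz = 0.8 kHz.
19.4 kHz > fs/2 = 14.78 kHz, folds to fs − 19.4 kHz = 10.16 kHz.
69.28 kHz mod fs = 10.16 kHz.
10.16 kHz ≤ fs/2 = 14.78 kHz, appears at 10.16 kHz.
19.4 kHz and 69.28 kHz both map to 10.16 kHz.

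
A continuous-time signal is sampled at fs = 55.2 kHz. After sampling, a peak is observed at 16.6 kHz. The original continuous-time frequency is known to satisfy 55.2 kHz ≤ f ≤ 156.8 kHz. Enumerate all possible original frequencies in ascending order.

Frequencies that alias to 16.6 kHz are k·fs ± 16.6 kHz for integer k ≥ 0.
k=0: 16.6 kHz.
k=1: 38.6 kHz, 71.8 kHz.
k=2: 93.8 kHz, 127 kHz.
k=3: 149 kHz, 182.2 kHz.
k=4: 204.2 kHz, 237.4 kHz.
Within [55.2 kHz, 156.8 kHz]: 71.8 kHz, 93.8 kHz, 127 kHz, 149 kHz.

71.8 kHz, 93.8 kHz, 127 kHz, 149 kHz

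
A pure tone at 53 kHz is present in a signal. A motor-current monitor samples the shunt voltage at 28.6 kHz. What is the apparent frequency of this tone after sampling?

4.2 kHz

53 kHz mod fs = 24.4 kHz.
24.4 kHz > fs/2 = 14.3 kHz, folds to fs − 24.4 kHz = 4.2 kHz.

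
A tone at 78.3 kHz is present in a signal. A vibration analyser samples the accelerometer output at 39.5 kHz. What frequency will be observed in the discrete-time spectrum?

78.3 kHz mod fs = 38.8 kHz.
38.8 kHz > fs/2 = 19.75 kHz, folds to fs − 38.8 kHz = 0.7 kHz.

0.7 kHz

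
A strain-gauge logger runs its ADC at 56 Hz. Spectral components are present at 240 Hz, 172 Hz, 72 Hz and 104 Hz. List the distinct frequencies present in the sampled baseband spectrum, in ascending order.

4 Hz, 8 Hz, 16 Hz

fs/2 = 28 Hz.
240 Hz mod fs = 16 Hz.
16 Hz ≤ fs/2 = 28 Hz, appears at 16 Hz.
172 Hz mod fs = 4 Hz.
4 Hz ≤ fs/2 = 28 Hz, appears at 4 Hz.
72 Hz mod fs = 16 Hz.
16 Hz ≤ fs/2 = 28 Hz, appears at 16 Hz.
104 Hz mod fs = 48 Hz.
48 Hz > fs/2 = 28 Hz, folds to fs − 48 Hz = 8 Hz.
Distinct values: {4 Hz, 8 Hz, 16 Hz}.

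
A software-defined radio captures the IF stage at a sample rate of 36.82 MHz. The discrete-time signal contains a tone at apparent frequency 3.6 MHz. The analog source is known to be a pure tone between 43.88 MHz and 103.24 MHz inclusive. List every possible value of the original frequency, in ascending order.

70.04 MHz, 77.24 MHz

Frequencies that alias to 3.6 MHz are k·fs ± 3.6 MHz for integer k ≥ 0.
k=0: 3.6 MHz.
k=1: 33.22 MHz, 40.42 MHz.
k=2: 70.04 MHz, 77.24 MHz.
k=3: 106.86 MHz, 114.06 MHz.
Within [43.88 MHz, 103.24 MHz]: 70.04 MHz, 77.24 MHz.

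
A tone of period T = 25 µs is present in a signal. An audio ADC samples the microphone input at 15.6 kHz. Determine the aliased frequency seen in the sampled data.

T = 25 µs → f = 1/T = 40 kHz.
40 kHz mod fs = 8.8 kHz.
8.8 kHz > fs/2 = 7.8 kHz, folds to fs − 8.8 kHz = 6.8 kHz.

6.8 kHz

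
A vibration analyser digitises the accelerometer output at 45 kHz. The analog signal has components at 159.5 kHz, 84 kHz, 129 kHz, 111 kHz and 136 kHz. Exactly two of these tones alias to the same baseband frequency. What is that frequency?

6 kHz

fs/2 = 22.5 kHz.
159.5 kHz mod fs = 24.5 kHz.
24.5 kHz > fs/2 = 22.5 kHz, folds to fs − 24.5 kHz = 20.5 kHz.
84 kHz mod fs = 39 kHz.
39 kHz > fs/2 = 22.5 kHz, folds to fs − 39 kHz = 6 kHz.
129 kHz mod fs = 39 kHz.
39 kHz > fs/2 = 22.5 kHz, folds to fs − 39 kHz = 6 kHz.
111 kHz mod fs = 21 kHz.
21 kHz ≤ fs/2 = 22.5 kHz, appears at 21 kHz.
136 kHz mod fs = 1 kHz.
1 kHz ≤ fs/2 = 22.5 kHz, appears at 1 kHz.
84 kHz and 129 kHz both map to 6 kHz.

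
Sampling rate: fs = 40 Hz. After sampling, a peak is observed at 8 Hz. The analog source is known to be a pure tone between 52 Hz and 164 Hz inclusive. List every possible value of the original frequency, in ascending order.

Frequencies that alias to 8 Hz are k·fs ± 8 Hz for integer k ≥ 0.
k=0: 8 Hz.
k=1: 32 Hz, 48 Hz.
k=2: 72 Hz, 88 Hz.
k=3: 112 Hz, 128 Hz.
k=4: 152 Hz, 168 Hz.
k=5: 192 Hz, 208 Hz.
Within [52 Hz, 164 Hz]: 72 Hz, 88 Hz, 112 Hz, 128 Hz, 152 Hz.

72 Hz, 88 Hz, 112 Hz, 128 Hz, 152 Hz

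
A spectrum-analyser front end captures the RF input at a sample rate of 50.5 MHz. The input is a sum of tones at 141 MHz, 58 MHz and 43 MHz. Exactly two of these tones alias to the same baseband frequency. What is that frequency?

7.5 MHz

fs/2 = 25.25 MHz.
141 MHz mod fs = 40 MHz.
40 MHz > fs/2 = 25.25 MHz, folds to fs − 40 MHz = 10.5 MHz.
58 MHz mod fs = 7.5 MHz.
7.5 MHz ≤ fs/2 = 25.25 MHz, appears at 7.5 MHz.
43 MHz > fs/2 = 25.25 MHz, folds to fs − 43 MHz = 7.5 MHz.
43 MHz and 58 MHz both map to 7.5 MHz.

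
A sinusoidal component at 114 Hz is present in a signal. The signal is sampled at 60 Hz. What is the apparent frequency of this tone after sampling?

6 Hz

114 Hz mod fs = 54 Hz.
54 Hz > fs/2 = 30 Hz, folds to fs − 54 Hz = 6 Hz.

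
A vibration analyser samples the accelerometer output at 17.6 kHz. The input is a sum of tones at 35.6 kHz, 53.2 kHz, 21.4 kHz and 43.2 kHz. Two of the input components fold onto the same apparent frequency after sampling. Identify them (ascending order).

35.6 kHz, 53.2 kHz

fs/2 = 8.8 kHz.
35.6 kHz mod fs = 0.4 kHz.
0.4 kHz ≤ fs/2 = 8.8 kHz, appears at 0.4 kHz.
53.2 kHz mod fs = 0.4 kHz.
0.4 kHz ≤ fs/2 = 8.8 kHz, appears at 0.4 kHz.
21.4 kHz mod fs = 3.8 kHz.
3.8 kHz ≤ fs/2 = 8.8 kHz, appears at 3.8 kHz.
43.2 kHz mod fs = 8 kHz.
8 kHz ≤ fs/2 = 8.8 kHz, appears at 8 kHz.
35.6 kHz and 53.2 kHz both map to 0.4 kHz.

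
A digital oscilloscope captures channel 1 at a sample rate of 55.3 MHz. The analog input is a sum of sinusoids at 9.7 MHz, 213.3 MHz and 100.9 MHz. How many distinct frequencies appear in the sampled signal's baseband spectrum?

2

fs/2 = 27.65 MHz.
9.7 MHz ≤ fs/2 = 27.65 MHz, passes unchanged.
213.3 MHz mod fs = 47.4 MHz.
47.4 MHz > fs/2 = 27.65 MHz, folds to fs − 47.4 MHz = 7.9 MHz.
100.9 MHz mod fs = 45.6 MHz.
45.6 MHz > fs/2 = 27.65 MHz, folds to fs − 45.6 MHz = 9.7 MHz.
Distinct values: {7.9 MHz, 9.7 MHz} → 2.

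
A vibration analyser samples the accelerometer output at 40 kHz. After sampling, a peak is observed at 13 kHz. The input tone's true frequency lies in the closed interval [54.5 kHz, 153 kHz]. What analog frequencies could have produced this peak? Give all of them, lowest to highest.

67 kHz, 93 kHz, 107 kHz, 133 kHz, 147 kHz

Frequencies that alias to 13 kHz are k·fs ± 13 kHz for integer k ≥ 0.
k=0: 13 kHz.
k=1: 27 kHz, 53 kHz.
k=2: 67 kHz, 93 kHz.
k=3: 107 kHz, 133 kHz.
k=4: 147 kHz, 173 kHz.
k=5: 187 kHz, 213 kHz.
Within [54.5 kHz, 153 kHz]: 67 kHz, 93 kHz, 107 kHz, 133 kHz, 147 kHz.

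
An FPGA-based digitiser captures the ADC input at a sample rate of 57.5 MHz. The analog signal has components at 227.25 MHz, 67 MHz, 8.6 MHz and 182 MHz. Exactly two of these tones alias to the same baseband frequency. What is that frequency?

fs/2 = 28.75 MHz.
227.25 MHz mod fs = 54.75 MHz.
54.75 MHz > fs/2 = 28.75 MHz, folds to fs − 54.75 MHz = 2.75 MHz.
67 MHz mod fs = 9.5 MHz.
9.5 MHz ≤ fs/2 = 28.75 MHz, appears at 9.5 MHz.
8.6 MHz ≤ fs/2 = 28.75 MHz, passes unchanged.
182 MHz mod fs = 9.5 MHz.
9.5 MHz ≤ fs/2 = 28.75 MHz, appears at 9.5 MHz.
67 MHz and 182 MHz both map to 9.5 MHz.

9.5 MHz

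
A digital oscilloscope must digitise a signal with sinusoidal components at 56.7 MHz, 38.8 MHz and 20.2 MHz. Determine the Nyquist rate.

Highest-frequency component: 56.7 MHz.
Nyquist rate = 2 × 56.7 MHz = 113.4 MHz.

113.4 MHz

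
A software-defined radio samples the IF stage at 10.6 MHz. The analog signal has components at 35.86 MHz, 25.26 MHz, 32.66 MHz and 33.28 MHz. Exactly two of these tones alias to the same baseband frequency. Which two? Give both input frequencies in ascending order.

25.26 MHz, 35.86 MHz

fs/2 = 5.3 MHz.
35.86 MHz mod fs = 4.06 MHz.
4.06 MHz ≤ fs/2 = 5.3 MHz, appears at 4.06 MHz.
25.26 MHz mod fs = 4.06 MHz.
4.06 MHz ≤ fs/2 = 5.3 MHz, appears at 4.06 MHz.
32.66 MHz mod fs = 0.86 MHz.
0.86 MHz ≤ fs/2 = 5.3 MHz, appears at 0.86 MHz.
33.28 MHz mod fs = 1.48 MHz.
1.48 MHz ≤ fs/2 = 5.3 MHz, appears at 1.48 MHz.
25.26 MHz and 35.86 MHz both map to 4.06 MHz.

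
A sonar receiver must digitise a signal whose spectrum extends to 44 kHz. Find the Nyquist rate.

Nyquist rate = 2 × 44 kHz = 88 kHz.

88 kHz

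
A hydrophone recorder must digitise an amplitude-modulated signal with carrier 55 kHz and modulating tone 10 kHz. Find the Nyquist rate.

AM sidebands sit at fc ± fm = 45 kHz and 65 kHz.
Highest-frequency component: 65 kHz.
Nyquist rate = 2 × 65 kHz = 130 kHz.

130 kHz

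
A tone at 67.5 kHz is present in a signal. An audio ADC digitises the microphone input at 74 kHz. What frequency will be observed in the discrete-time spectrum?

6.5 kHz

67.5 kHz > fs/2 = 37 kHz, folds to fs − 67.5 kHz = 6.5 kHz.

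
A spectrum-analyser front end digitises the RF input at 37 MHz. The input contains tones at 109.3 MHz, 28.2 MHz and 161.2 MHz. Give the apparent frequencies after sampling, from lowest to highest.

1.7 MHz, 8.8 MHz, 13.2 MHz

fs/2 = 18.5 MHz.
109.3 MHz mod fs = 35.3 MHz.
35.3 MHz > fs/2 = 18.5 MHz, folds to fs − 35.3 MHz = 1.7 MHz.
28.2 MHz > fs/2 = 18.5 MHz, folds to fs − 28.2 MHz = 8.8 MHz.
161.2 MHz mod fs = 13.2 MHz.
13.2 MHz ≤ fs/2 = 18.5 MHz, appears at 13.2 MHz.
Distinct values: {1.7 MHz, 8.8 MHz, 13.2 MHz}.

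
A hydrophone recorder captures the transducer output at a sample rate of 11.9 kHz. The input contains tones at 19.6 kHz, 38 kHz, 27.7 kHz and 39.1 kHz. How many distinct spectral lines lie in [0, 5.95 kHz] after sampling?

4

fs/2 = 5.95 kHz.
19.6 kHz mod fs = 7.7 kHz.
7.7 kHz > fs/2 = 5.95 kHz, folds to fs − 7.7 kHz = 4.2 kHz.
38 kHz mod fs = 2.3 kHz.
2.3 kHz ≤ fs/2 = 5.95 kHz, appears at 2.3 kHz.
27.7 kHz mod fs = 3.9 kHz.
3.9 kHz ≤ fs/2 = 5.95 kHz, appears at 3.9 kHz.
39.1 kHz mod fs = 3.4 kHz.
3.4 kHz ≤ fs/2 = 5.95 kHz, appears at 3.4 kHz.
Distinct values: {2.3 kHz, 3.4 kHz, 3.9 kHz, 4.2 kHz} → 4.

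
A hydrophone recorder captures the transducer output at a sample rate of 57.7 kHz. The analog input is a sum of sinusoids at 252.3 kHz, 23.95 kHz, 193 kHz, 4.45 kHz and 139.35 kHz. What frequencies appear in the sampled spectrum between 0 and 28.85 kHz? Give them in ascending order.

4.45 kHz, 19.9 kHz, 21.5 kHz, 23.95 kHz

fs/2 = 28.85 kHz.
252.3 kHz mod fs = 21.5 kHz.
21.5 kHz ≤ fs/2 = 28.85 kHz, appears at 21.5 kHz.
23.95 kHz ≤ fs/2 = 28.85 kHz, passes unchanged.
193 kHz mod fs = 19.9 kHz.
19.9 kHz ≤ fs/2 = 28.85 kHz, appears at 19.9 kHz.
4.45 kHz ≤ fs/2 = 28.85 kHz, passes unchanged.
139.35 kHz mod fs = 23.95 kHz.
23.95 kHz ≤ fs/2 = 28.85 kHz, appears at 23.95 kHz.
Distinct values: {4.45 kHz, 19.9 kHz, 21.5 kHz, 23.95 kHz}.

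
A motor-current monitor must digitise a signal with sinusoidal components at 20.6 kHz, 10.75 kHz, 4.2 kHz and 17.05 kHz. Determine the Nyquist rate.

Highest-frequency component: 20.6 kHz.
Nyquist rate = 2 × 20.6 kHz = 41.2 kHz.

41.2 kHz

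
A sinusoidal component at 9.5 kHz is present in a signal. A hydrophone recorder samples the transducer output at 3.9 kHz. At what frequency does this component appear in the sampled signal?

9.5 kHz mod fs = 1.7 kHz.
1.7 kHz ≤ fs/2 = 1.95 kHz, appears at 1.7 kHz.

1.7 kHz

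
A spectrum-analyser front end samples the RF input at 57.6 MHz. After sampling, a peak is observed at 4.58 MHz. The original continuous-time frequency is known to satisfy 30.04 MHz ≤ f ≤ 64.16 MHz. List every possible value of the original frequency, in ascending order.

Frequencies that alias to 4.58 MHz are k·fs ± 4.58 MHz for integer k ≥ 0.
k=0: 4.58 MHz.
k=1: 53.02 MHz, 62.18 MHz.
k=2: 110.62 MHz, 119.78 MHz.
Within [30.04 MHz, 64.16 MHz]: 53.02 MHz, 62.18 MHz.

53.02 MHz, 62.18 MHz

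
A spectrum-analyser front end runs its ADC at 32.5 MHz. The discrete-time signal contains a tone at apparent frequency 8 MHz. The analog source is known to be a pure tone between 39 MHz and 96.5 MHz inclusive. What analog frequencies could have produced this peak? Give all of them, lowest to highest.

40.5 MHz, 57 MHz, 73 MHz, 89.5 MHz

Frequencies that alias to 8 MHz are k·fs ± 8 MHz for integer k ≥ 0.
k=0: 8 MHz.
k=1: 24.5 MHz, 40.5 MHz.
k=2: 57 MHz, 73 MHz.
k=3: 89.5 MHz, 105.5 MHz.
k=4: 122 MHz, 138 MHz.
Within [39 MHz, 96.5 MHz]: 40.5 MHz, 57 MHz, 73 MHz, 89.5 MHz.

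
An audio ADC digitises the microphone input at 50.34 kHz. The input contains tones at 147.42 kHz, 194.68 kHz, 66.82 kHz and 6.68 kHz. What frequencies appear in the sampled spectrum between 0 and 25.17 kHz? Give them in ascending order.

3.6 kHz, 6.68 kHz, 16.48 kHz

fs/2 = 25.17 kHz.
147.42 kHz mod fs = 46.74 kHz.
46.74 kHz > fs/2 = 25.17 kHz, folds to fs − 46.74 kHz = 3.6 kHz.
194.68 kHz mod fs = 43.66 kHz.
43.66 kHz > fs/2 = 25.17 kHz, folds to fs − 43.66 kHz = 6.68 kHz.
66.82 kHz mod fs = 16.48 kHz.
16.48 kHz ≤ fs/2 = 25.17 kHz, appears at 16.48 kHz.
6.68 kHz ≤ fs/2 = 25.17 kHz, passes unchanged.
Distinct values: {3.6 kHz, 6.68 kHz, 16.48 kHz}.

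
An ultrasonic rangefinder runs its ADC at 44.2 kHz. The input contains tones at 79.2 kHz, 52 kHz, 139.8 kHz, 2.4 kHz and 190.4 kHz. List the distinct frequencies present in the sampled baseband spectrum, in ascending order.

2.4 kHz, 7.2 kHz, 7.8 kHz, 9.2 kHz, 13.6 kHz

fs/2 = 22.1 kHz.
79.2 kHz mod fs = 35 kHz.
35 kHz > fs/2 = 22.1 kHz, folds to fs − 35 kHz = 9.2 kHz.
52 kHz mod fs = 7.8 kHz.
7.8 kHz ≤ fs/2 = 22.1 kHz, appears at 7.8 kHz.
139.8 kHz mod fs = 7.2 kHz.
7.2 kHz ≤ fs/2 = 22.1 kHz, appears at 7.2 kHz.
2.4 kHz ≤ fs/2 = 22.1 kHz, passes unchanged.
190.4 kHz mod fs = 13.6 kHz.
13.6 kHz ≤ fs/2 = 22.1 kHz, appears at 13.6 kHz.
Distinct values: {2.4 kHz, 7.2 kHz, 7.8 kHz, 9.2 kHz, 13.6 kHz}.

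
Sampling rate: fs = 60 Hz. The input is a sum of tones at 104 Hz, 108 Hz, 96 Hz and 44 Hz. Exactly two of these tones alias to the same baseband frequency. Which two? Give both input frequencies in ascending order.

44 Hz, 104 Hz

fs/2 = 30 Hz.
104 Hz mod fs = 44 Hz.
44 Hz > fs/2 = 30 Hz, folds to fs − 44 Hz = 16 Hz.
108 Hz mod fs = 48 Hz.
48 Hz > fs/2 = 30 Hz, folds to fs − 48 Hz = 12 Hz.
96 Hz mod fs = 36 Hz.
36 Hz > fs/2 = 30 Hz, folds to fs − 36 Hz = 24 Hz.
44 Hz > fs/2 = 30 Hz, folds to fs − 44 Hz = 16 Hz.
44 Hz and 104 Hz both map to 16 Hz.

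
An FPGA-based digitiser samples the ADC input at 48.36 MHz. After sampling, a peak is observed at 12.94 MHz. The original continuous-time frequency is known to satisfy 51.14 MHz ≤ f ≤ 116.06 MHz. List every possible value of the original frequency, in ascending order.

Frequencies that alias to 12.94 MHz are k·fs ± 12.94 MHz for integer k ≥ 0.
k=0: 12.94 MHz.
k=1: 35.42 MHz, 61.3 MHz.
k=2: 83.78 MHz, 109.66 MHz.
k=3: 132.14 MHz, 158.02 MHz.
Within [51.14 MHz, 116.06 MHz]: 61.3 MHz, 83.78 MHz, 109.66 MHz.

61.3 MHz, 83.78 MHz, 109.66 MHz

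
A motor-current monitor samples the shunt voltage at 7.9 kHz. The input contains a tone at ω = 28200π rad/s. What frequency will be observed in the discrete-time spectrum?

1.7 kHz

ω = 28200π rad/s → f = ω/(2π) = 14100 Hz = 14.1 kHz.
14.1 kHz mod fs = 6.2 kHz.
6.2 kHz > fs/2 = 3.95 kHz, folds to fs − 6.2 kHz = 1.7 kHz.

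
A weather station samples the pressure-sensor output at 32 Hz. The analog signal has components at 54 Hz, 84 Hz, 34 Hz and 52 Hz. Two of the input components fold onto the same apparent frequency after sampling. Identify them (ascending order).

52 Hz, 84 Hz

fs/2 = 16 Hz.
54 Hz mod fs = 22 Hz.
22 Hz > fs/2 = 16 Hz, folds to fs − 22 Hz = 10 Hz.
84 Hz mod fs = 20 Hz.
20 Hz > fs/2 = 16 Hz, folds to fs − 20 Hz = 12 Hz.
34 Hz mod fs = 2 Hz.
2 Hz ≤ fs/2 = 16 Hz, appears at 2 Hz.
52 Hz mod fs = 20 Hz.
20 Hz > fs/2 = 16 Hz, folds to fs − 20 Hz = 12 Hz.
52 Hz and 84 Hz both map to 12 Hz.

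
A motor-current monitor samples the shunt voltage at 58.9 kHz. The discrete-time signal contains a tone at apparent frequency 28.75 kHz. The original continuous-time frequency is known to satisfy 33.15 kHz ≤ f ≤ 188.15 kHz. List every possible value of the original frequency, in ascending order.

Frequencies that alias to 28.75 kHz are k·fs ± 28.75 kHz for integer k ≥ 0.
k=0: 28.75 kHz.
k=1: 30.15 kHz, 87.65 kHz.
k=2: 89.05 kHz, 146.55 kHz.
k=3: 147.95 kHz, 205.45 kHz.
k=4: 206.85 kHz, 264.35 kHz.
Within [33.15 kHz, 188.15 kHz]: 87.65 kHz, 89.05 kHz, 146.55 kHz, 147.95 kHz.

87.65 kHz, 89.05 kHz, 146.55 kHz, 147.95 kHz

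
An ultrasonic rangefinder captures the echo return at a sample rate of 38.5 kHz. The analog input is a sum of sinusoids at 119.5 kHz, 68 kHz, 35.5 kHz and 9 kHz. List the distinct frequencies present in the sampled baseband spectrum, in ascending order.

3 kHz, 4 kHz, 9 kHz

fs/2 = 19.25 kHz.
119.5 kHz mod fs = 4 kHz.
4 kHz ≤ fs/2 = 19.25 kHz, appears at 4 kHz.
68 kHz mod fs = 29.5 kHz.
29.5 kHz > fs/2 = 19.25 kHz, folds to fs − 29.5 kHz = 9 kHz.
35.5 kHz > fs/2 = 19.25 kHz, folds to fs − 35.5 kHz = 3 kHz.
9 kHz ≤ fs/2 = 19.25 kHz, passes unchanged.
Distinct values: {3 kHz, 4 kHz, 9 kHz}.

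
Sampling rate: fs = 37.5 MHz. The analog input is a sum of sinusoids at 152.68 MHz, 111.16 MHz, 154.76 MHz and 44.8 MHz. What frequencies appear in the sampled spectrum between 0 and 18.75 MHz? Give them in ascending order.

1.34 MHz, 2.68 MHz, 4.76 MHz, 7.3 MHz

fs/2 = 18.75 MHz.
152.68 MHz mod fs = 2.68 MHz.
2.68 MHz ≤ fs/2 = 18.75 MHz, appears at 2.68 MHz.
111.16 MHz mod fs = 36.16 MHz.
36.16 MHz > fs/2 = 18.75 MHz, folds to fs − 36.16 MHz = 1.34 MHz.
154.76 MHz mod fs = 4.76 MHz.
4.76 MHz ≤ fs/2 = 18.75 MHz, appears at 4.76 MHz.
44.8 MHz mod fs = 7.3 MHz.
7.3 MHz ≤ fs/2 = 18.75 MHz, appears at 7.3 MHz.
Distinct values: {1.34 MHz, 2.68 MHz, 4.76 MHz, 7.3 MHz}.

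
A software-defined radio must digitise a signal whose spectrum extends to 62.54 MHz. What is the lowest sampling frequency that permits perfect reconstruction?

Nyquist rate = 2 × 62.54 MHz = 125.08 MHz.

125.08 MHz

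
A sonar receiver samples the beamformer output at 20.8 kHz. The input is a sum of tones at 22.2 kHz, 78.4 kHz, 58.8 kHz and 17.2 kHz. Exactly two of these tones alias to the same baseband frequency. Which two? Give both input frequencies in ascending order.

fs/2 = 10.4 kHz.
22.2 kHz mod fs = 1.4 kHz.
1.4 kHz ≤ fs/2 = 10.4 kHz, appears at 1.4 kHz.
78.4 kHz mod fs = 16 kHz.
16 kHz > fs/2 = 10.4 kHz, folds to fs − 16 kHz = 4.8 kHz.
58.8 kHz mod fs = 17.2 kHz.
17.2 kHz > fs/2 = 10.4 kHz, folds to fs − 17.2 kHz = 3.6 kHz.
17.2 kHz > fs/2 = 10.4 kHz, folds to fs − 17.2 kHz = 3.6 kHz.
17.2 kHz and 58.8 kHz both map to 3.6 kHz.

17.2 kHz, 58.8 kHz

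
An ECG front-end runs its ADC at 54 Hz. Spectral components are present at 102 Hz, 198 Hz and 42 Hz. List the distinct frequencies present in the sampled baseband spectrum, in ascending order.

fs/2 = 27 Hz.
102 Hz mod fs = 48 Hz.
48 Hz > fs/2 = 27 Hz, folds to fs − 48 Hz = 6 Hz.
198 Hz mod fs = 36 Hz.
36 Hz > fs/2 = 27 Hz, folds to fs − 36 Hz = 18 Hz.
42 Hz > fs/2 = 27 Hz, folds to fs − 42 Hz = 12 Hz.
Distinct values: {6 Hz, 12 Hz, 18 Hz}.

6 Hz, 12 Hz, 18 Hz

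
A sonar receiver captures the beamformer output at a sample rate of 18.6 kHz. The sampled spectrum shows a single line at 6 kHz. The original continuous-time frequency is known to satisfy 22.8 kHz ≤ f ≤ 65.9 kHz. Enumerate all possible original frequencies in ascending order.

24.6 kHz, 31.2 kHz, 43.2 kHz, 49.8 kHz, 61.8 kHz

Frequencies that alias to 6 kHz are k·fs ± 6 kHz for integer k ≥ 0.
k=0: 6 kHz.
k=1: 12.6 kHz, 24.6 kHz.
k=2: 31.2 kHz, 43.2 kHz.
k=3: 49.8 kHz, 61.8 kHz.
k=4: 68.4 kHz, 80.4 kHz.
Within [22.8 kHz, 65.9 kHz]: 24.6 kHz, 31.2 kHz, 43.2 kHz, 49.8 kHz, 61.8 kHz.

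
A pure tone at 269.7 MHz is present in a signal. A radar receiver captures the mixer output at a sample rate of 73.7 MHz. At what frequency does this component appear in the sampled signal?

25.1 MHz

269.7 MHz mod fs = 48.6 MHz.
48.6 MHz > fs/2 = 36.85 MHz, folds to fs − 48.6 MHz = 25.1 MHz.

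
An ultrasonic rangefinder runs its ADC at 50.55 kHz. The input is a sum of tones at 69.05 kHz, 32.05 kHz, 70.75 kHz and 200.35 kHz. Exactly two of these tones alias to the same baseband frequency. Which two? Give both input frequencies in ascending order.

fs/2 = 25.275 kHz.
69.05 kHz mod fs = 18.5 kHz.
18.5 kHz ≤ fs/2 = 25.275 kHz, appears at 18.5 kHz.
32.05 kHz > fs/2 = 25.275 kHz, folds to fs − 32.05 kHz = 18.5 kHz.
70.75 kHz mod fs = 20.2 kHz.
20.2 kHz ≤ fs/2 = 25.275 kHz, appears at 20.2 kHz.
200.35 kHz mod fs = 48.7 kHz.
48.7 kHz > fs/2 = 25.275 kHz, folds to fs − 48.7 kHz = 1.85 kHz.
32.05 kHz and 69.05 kHz both map to 18.5 kHz.

32.05 kHz, 69.05 kHz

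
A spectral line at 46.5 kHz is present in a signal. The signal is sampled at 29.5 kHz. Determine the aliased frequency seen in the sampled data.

46.5 kHz mod fs = 17 kHz.
17 kHz > fs/2 = 14.75 kHz, folds to fs − 17 kHz = 12.5 kHz.

12.5 kHz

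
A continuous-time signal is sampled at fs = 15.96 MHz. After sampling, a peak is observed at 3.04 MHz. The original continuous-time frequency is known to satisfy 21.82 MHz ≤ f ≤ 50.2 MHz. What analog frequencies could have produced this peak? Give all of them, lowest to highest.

28.88 MHz, 34.96 MHz, 44.84 MHz

Frequencies that alias to 3.04 MHz are k·fs ± 3.04 MHz for integer k ≥ 0.
k=0: 3.04 MHz.
k=1: 12.92 MHz, 19 MHz.
k=2: 28.88 MHz, 34.96 MHz.
k=3: 44.84 MHz, 50.92 MHz.
k=4: 60.8 MHz, 66.88 MHz.
Within [21.82 MHz, 50.2 MHz]: 28.88 MHz, 34.96 MHz, 44.84 MHz.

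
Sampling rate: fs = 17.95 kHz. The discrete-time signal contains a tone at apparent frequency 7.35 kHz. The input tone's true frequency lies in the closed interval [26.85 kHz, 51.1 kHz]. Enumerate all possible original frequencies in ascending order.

28.55 kHz, 43.25 kHz, 46.5 kHz

Frequencies that alias to 7.35 kHz are k·fs ± 7.35 kHz for integer k ≥ 0.
k=0: 7.35 kHz.
k=1: 10.6 kHz, 25.3 kHz.
k=2: 28.55 kHz, 43.25 kHz.
k=3: 46.5 kHz, 61.2 kHz.
k=4: 64.45 kHz, 79.15 kHz.
Within [26.85 kHz, 51.1 kHz]: 28.55 kHz, 43.25 kHz, 46.5 kHz.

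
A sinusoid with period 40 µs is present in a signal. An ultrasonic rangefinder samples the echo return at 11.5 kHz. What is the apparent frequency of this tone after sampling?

T = 40 µs → f = 1/T = 25 kHz.
25 kHz mod fs = 2 kHz.
2 kHz ≤ fs/2 = 5.75 kHz, appears at 2 kHz.

2 kHz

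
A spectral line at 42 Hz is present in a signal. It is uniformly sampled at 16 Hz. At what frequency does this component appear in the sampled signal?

42 Hz mod fs = 10 Hz.
10 Hz > fs/2 = 8 Hz, folds to fs − 10 Hz = 6 Hz.

6 Hz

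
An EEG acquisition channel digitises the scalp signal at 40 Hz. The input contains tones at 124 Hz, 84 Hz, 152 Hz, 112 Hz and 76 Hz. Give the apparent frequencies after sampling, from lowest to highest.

4 Hz, 8 Hz

fs/2 = 20 Hz.
124 Hz mod fs = 4 Hz.
4 Hz ≤ fs/2 = 20 Hz, appears at 4 Hz.
84 Hz mod fs = 4 Hz.
4 Hz ≤ fs/2 = 20 Hz, appears at 4 Hz.
152 Hz mod fs = 32 Hz.
32 Hz > fs/2 = 20 Hz, folds to fs − 32 Hz = 8 Hz.
112 Hz mod fs = 32 Hz.
32 Hz > fs/2 = 20 Hz, folds to fs − 32 Hz = 8 Hz.
76 Hz mod fs = 36 Hz.
36 Hz > fs/2 = 20 Hz, folds to fs − 36 Hz = 4 Hz.
Distinct values: {4 Hz, 8 Hz}.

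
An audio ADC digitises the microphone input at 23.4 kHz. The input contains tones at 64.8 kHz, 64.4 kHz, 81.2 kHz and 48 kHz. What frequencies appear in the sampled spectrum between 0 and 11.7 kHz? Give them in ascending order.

1.2 kHz, 5.4 kHz, 5.8 kHz, 11 kHz

fs/2 = 11.7 kHz.
64.8 kHz mod fs = 18 kHz.
18 kHz > fs/2 = 11.7 kHz, folds to fs − 18 kHz = 5.4 kHz.
64.4 kHz mod fs = 17.6 kHz.
17.6 kHz > fs/2 = 11.7 kHz, folds to fs − 17.6 kHz = 5.8 kHz.
81.2 kHz mod fs = 11 kHz.
11 kHz ≤ fs/2 = 11.7 kHz, appears at 11 kHz.
48 kHz mod fs = 1.2 kHz.
1.2 kHz ≤ fs/2 = 11.7 kHz, appears at 1.2 kHz.
Distinct values: {1.2 kHz, 5.4 kHz, 5.8 kHz, 11 kHz}.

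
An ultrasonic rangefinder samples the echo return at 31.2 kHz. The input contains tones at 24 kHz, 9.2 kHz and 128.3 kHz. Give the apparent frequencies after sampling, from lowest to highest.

3.5 kHz, 7.2 kHz, 9.2 kHz

fs/2 = 15.6 kHz.
24 kHz > fs/2 = 15.6 kHz, folds to fs − 24 kHz = 7.2 kHz.
9.2 kHz ≤ fs/2 = 15.6 kHz, passes unchanged.
128.3 kHz mod fs = 3.5 kHz.
3.5 kHz ≤ fs/2 = 15.6 kHz, appears at 3.5 kHz.
Distinct values: {3.5 kHz, 7.2 kHz, 9.2 kHz}.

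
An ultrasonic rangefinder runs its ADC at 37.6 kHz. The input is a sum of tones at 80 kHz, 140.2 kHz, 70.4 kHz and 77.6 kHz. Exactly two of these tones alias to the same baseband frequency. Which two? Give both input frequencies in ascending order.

fs/2 = 18.8 kHz.
80 kHz mod fs = 4.8 kHz.
4.8 kHz ≤ fs/2 = 18.8 kHz, appears at 4.8 kHz.
140.2 kHz mod fs = 27.4 kHz.
27.4 kHz > fs/2 = 18.8 kHz, folds to fs − 27.4 kHz = 10.2 kHz.
70.4 kHz mod fs = 32.8 kHz.
32.8 kHz > fs/2 = 18.8 kHz, folds to fs − 32.8 kHz = 4.8 kHz.
77.6 kHz mod fs = 2.4 kHz.
2.4 kHz ≤ fs/2 = 18.8 kHz, appears at 2.4 kHz.
70.4 kHz and 80 kHz both map to 4.8 kHz.

70.4 kHz, 80 kHz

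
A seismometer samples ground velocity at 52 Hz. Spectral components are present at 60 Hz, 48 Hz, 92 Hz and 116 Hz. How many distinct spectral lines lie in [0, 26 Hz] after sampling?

fs/2 = 26 Hz.
60 Hz mod fs = 8 Hz.
8 Hz ≤ fs/2 = 26 Hz, appears at 8 Hz.
48 Hz > fs/2 = 26 Hz, folds to fs − 48 Hz = 4 Hz.
92 Hz mod fs = 40 Hz.
40 Hz > fs/2 = 26 Hz, folds to fs − 40 Hz = 12 Hz.
116 Hz mod fs = 12 Hz.
12 Hz ≤ fs/2 = 26 Hz, appears at 12 Hz.
Distinct values: {4 Hz, 8 Hz, 12 Hz} → 3.

3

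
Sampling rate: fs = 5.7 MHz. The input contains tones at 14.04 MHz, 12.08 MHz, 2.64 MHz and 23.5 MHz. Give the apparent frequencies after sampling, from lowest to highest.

fs/2 = 2.85 MHz.
14.04 MHz mod fs = 2.64 MHz.
2.64 MHz ≤ fs/2 = 2.85 MHz, appears at 2.64 MHz.
12.08 MHz mod fs = 0.68 MHz.
0.68 MHz ≤ fs/2 = 2.85 MHz, appears at 0.68 MHz.
2.64 MHz ≤ fs/2 = 2.85 MHz, passes unchanged.
23.5 MHz mod fs = 0.7 MHz.
0.7 MHz ≤ fs/2 = 2.85 MHz, appears at 0.7 MHz.
Distinct values: {0.68 MHz, 0.7 MHz, 2.64 MHz}.

0.68 MHz, 0.7 MHz, 2.64 MHz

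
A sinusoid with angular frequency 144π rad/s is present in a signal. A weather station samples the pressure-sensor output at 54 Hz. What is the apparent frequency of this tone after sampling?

ω = 144π rad/s → f = ω/(2π) = 72 Hz.
72 Hz mod fs = 18 Hz.
18 Hz ≤ fs/2 = 27 Hz, appears at 18 Hz.

18 Hz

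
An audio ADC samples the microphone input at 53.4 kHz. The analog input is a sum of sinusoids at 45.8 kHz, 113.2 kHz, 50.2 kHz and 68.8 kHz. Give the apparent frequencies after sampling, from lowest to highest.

fs/2 = 26.7 kHz.
45.8 kHz > fs/2 = 26.7 kHz, folds to fs − 45.8 kHz = 7.6 kHz.
113.2 kHz mod fs = 6.4 kHz.
6.4 kHz ≤ fs/2 = 26.7 kHz, appears at 6.4 kHz.
50.2 kHz > fs/2 = 26.7 kHz, folds to fs − 50.2 kHz = 3.2 kHz.
68.8 kHz mod fs = 15.4 kHz.
15.4 kHz ≤ fs/2 = 26.7 kHz, appears at 15.4 kHz.
Distinct values: {3.2 kHz, 6.4 kHz, 7.6 kHz, 15.4 kHz}.

3.2 kHz, 6.4 kHz, 7.6 kHz, 15.4 kHz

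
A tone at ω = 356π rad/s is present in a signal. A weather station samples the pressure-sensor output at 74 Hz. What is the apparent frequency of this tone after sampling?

ω = 356π rad/s → f = ω/(2π) = 178 Hz.
178 Hz mod fs = 30 Hz.
30 Hz ≤ fs/2 = 37 Hz, appears at 30 Hz.

30 Hz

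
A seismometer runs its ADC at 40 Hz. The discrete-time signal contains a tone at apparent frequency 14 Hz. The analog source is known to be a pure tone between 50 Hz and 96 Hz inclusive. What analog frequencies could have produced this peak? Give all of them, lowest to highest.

Frequencies that alias to 14 Hz are k·fs ± 14 Hz for integer k ≥ 0.
k=0: 14 Hz.
k=1: 26 Hz, 54 Hz.
k=2: 66 Hz, 94 Hz.
k=3: 106 Hz, 134 Hz.
Within [50 Hz, 96 Hz]: 54 Hz, 66 Hz, 94 Hz.

54 Hz, 66 Hz, 94 Hz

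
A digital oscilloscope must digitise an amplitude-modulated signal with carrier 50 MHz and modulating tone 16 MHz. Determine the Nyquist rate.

132 MHz

AM sidebands sit at fc ± fm = 34 MHz and 66 MHz.
Highest-frequency component: 66 MHz.
Nyquist rate = 2 × 66 MHz = 132 MHz.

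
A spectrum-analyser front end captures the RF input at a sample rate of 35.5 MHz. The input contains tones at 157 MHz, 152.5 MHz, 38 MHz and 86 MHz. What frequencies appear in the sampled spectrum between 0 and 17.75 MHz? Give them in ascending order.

2.5 MHz, 10.5 MHz, 15 MHz

fs/2 = 17.75 MHz.
157 MHz mod fs = 15 MHz.
15 MHz ≤ fs/2 = 17.75 MHz, appears at 15 MHz.
152.5 MHz mod fs = 10.5 MHz.
10.5 MHz ≤ fs/2 = 17.75 MHz, appears at 10.5 MHz.
38 MHz mod fs = 2.5 MHz.
2.5 MHz ≤ fs/2 = 17.75 MHz, appears at 2.5 MHz.
86 MHz mod fs = 15 MHz.
15 MHz ≤ fs/2 = 17.75 MHz, appears at 15 MHz.
Distinct values: {2.5 MHz, 10.5 MHz, 15 MHz}.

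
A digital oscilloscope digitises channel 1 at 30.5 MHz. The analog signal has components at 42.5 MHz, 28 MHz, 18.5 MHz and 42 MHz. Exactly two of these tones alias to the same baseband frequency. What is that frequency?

12 MHz

fs/2 = 15.25 MHz.
42.5 MHz mod fs = 12 MHz.
12 MHz ≤ fs/2 = 15.25 MHz, appears at 12 MHz.
28 MHz > fs/2 = 15.25 MHz, folds to fs − 28 MHz = 2.5 MHz.
18.5 MHz > fs/2 = 15.25 MHz, folds to fs − 18.5 MHz = 12 MHz.
42 MHz mod fs = 11.5 MHz.
11.5 MHz ≤ fs/2 = 15.25 MHz, appears at 11.5 MHz.
18.5 MHz and 42.5 MHz both map to 12 MHz.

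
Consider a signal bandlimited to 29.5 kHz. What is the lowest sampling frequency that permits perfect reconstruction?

Nyquist rate = 2 × 29.5 kHz = 59 kHz.

59 kHz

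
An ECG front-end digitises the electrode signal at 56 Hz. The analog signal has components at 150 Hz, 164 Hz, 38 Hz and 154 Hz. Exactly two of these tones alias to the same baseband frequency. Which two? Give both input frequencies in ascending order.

fs/2 = 28 Hz.
150 Hz mod fs = 38 Hz.
38 Hz > fs/2 = 28 Hz, folds to fs − 38 Hz = 18 Hz.
164 Hz mod fs = 52 Hz.
52 Hz > fs/2 = 28 Hz, folds to fs − 52 Hz = 4 Hz.
38 Hz > fs/2 = 28 Hz, folds to fs − 38 Hz = 18 Hz.
154 Hz mod fs = 42 Hz.
42 Hz > fs/2 = 28 Hz, folds to fs − 42 Hz = 14 Hz.
38 Hz and 150 Hz both map to 18 Hz.

38 Hz, 150 Hz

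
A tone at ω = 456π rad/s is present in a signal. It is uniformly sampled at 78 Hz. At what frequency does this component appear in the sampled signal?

ω = 456π rad/s → f = ω/(2π) = 228 Hz.
228 Hz mod fs = 72 Hz.
72 Hz > fs/2 = 39 Hz, folds to fs − 72 Hz = 6 Hz.

6 Hz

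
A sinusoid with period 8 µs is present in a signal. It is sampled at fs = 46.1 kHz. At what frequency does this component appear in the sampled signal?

T = 8 µs → f = 1/T = 125 kHz.
125 kHz mod fs = 32.8 kHz.
32.8 kHz > fs/2 = 23.05 kHz, folds to fs − 32.8 kHz = 13.3 kHz.

13.3 kHz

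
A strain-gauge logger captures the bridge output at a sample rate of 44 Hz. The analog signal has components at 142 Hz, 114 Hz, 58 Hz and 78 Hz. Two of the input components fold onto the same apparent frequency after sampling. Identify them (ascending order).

fs/2 = 22 Hz.
142 Hz mod fs = 10 Hz.
10 Hz ≤ fs/2 = 22 Hz, appears at 10 Hz.
114 Hz mod fs = 26 Hz.
26 Hz > fs/2 = 22 Hz, folds to fs − 26 Hz = 18 Hz.
58 Hz mod fs = 14 Hz.
14 Hz ≤ fs/2 = 22 Hz, appears at 14 Hz.
78 Hz mod fs = 34 Hz.
34 Hz > fs/2 = 22 Hz, folds to fs − 34 Hz = 10 Hz.
78 Hz and 142 Hz both map to 10 Hz.

78 Hz, 142 Hz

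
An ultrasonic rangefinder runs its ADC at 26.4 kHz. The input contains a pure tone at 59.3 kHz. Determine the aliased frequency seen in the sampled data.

6.5 kHz

59.3 kHz mod fs = 6.5 kHz.
6.5 kHz ≤ fs/2 = 13.2 kHz, appears at 6.5 kHz.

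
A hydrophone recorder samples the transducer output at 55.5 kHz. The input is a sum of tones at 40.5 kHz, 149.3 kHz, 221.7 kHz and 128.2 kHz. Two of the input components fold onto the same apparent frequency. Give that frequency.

fs/2 = 27.75 kHz.
40.5 kHz > fs/2 = 27.75 kHz, folds to fs − 40.5 kHz = 15 kHz.
149.3 kHz mod fs = 38.3 kHz.
38.3 kHz > fs/2 = 27.75 kHz, folds to fs − 38.3 kHz = 17.2 kHz.
221.7 kHz mod fs = 55.2 kHz.
55.2 kHz > fs/2 = 27.75 kHz, folds to fs − 55.2 kHz = 0.3 kHz.
128.2 kHz mod fs = 17.2 kHz.
17.2 kHz ≤ fs/2 = 27.75 kHz, appears at 17.2 kHz.
128.2 kHz and 149.3 kHz both map to 17.2 kHz.

17.2 kHz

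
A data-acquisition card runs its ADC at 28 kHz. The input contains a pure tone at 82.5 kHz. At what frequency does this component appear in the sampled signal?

82.5 kHz mod fs = 26.5 kHz.
26.5 kHz > fs/2 = 14 kHz, folds to fs − 26.5 kHz = 1.5 kHz.

1.5 kHz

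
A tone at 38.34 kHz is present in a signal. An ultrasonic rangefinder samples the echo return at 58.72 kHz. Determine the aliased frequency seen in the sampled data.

20.38 kHz

38.34 kHz > fs/2 = 29.36 kHz, folds to fs − 38.34 kHz = 20.38 kHz.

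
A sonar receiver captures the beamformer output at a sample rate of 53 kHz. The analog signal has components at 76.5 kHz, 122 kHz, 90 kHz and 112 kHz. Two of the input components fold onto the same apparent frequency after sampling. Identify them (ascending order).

fs/2 = 26.5 kHz.
76.5 kHz mod fs = 23.5 kHz.
23.5 kHz ≤ fs/2 = 26.5 kHz, appears at 23.5 kHz.
122 kHz mod fs = 16 kHz.
16 kHz ≤ fs/2 = 26.5 kHz, appears at 16 kHz.
90 kHz mod fs = 37 kHz.
37 kHz > fs/2 = 26.5 kHz, folds to fs − 37 kHz = 16 kHz.
112 kHz mod fs = 6 kHz.
6 kHz ≤ fs/2 = 26.5 kHz, appears at 6 kHz.
90 kHz and 122 kHz both map to 16 kHz.

90 kHz, 122 kHz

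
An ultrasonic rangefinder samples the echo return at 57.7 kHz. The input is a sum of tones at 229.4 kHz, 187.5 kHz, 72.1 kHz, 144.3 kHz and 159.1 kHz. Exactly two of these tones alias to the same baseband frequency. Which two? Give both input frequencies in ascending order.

72.1 kHz, 187.5 kHz

fs/2 = 28.85 kHz.
229.4 kHz mod fs = 56.3 kHz.
56.3 kHz > fs/2 = 28.85 kHz, folds to fs − 56.3 kHz = 1.4 kHz.
187.5 kHz mod fs = 14.4 kHz.
14.4 kHz ≤ fs/2 = 28.85 kHz, appears at 14.4 kHz.
72.1 kHz mod fs = 14.4 kHz.
14.4 kHz ≤ fs/2 = 28.85 kHz, appears at 14.4 kHz.
144.3 kHz mod fs = 28.9 kHz.
28.9 kHz > fs/2 = 28.85 kHz, folds to fs − 28.9 kHz = 28.8 kHz.
159.1 kHz mod fs = 43.7 kHz.
43.7 kHz > fs/2 = 28.85 kHz, folds to fs − 43.7 kHz = 14 kHz.
72.1 kHz and 187.5 kHz both map to 14.4 kHz.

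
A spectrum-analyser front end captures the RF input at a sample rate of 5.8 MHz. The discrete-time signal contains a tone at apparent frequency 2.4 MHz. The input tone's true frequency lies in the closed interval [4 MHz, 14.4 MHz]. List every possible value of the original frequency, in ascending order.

Frequencies that alias to 2.4 MHz are k·fs ± 2.4 MHz for integer k ≥ 0.
k=0: 2.4 MHz.
k=1: 3.4 MHz, 8.2 MHz.
k=2: 9.2 MHz, 14 MHz.
k=3: 15 MHz, 19.8 MHz.
Within [4 MHz, 14.4 MHz]: 8.2 MHz, 9.2 MHz, 14 MHz.

8.2 MHz, 9.2 MHz, 14 MHz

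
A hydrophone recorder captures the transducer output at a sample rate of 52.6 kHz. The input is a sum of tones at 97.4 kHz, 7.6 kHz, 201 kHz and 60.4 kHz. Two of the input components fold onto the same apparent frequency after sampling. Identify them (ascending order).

60.4 kHz, 97.4 kHz

fs/2 = 26.3 kHz.
97.4 kHz mod fs = 44.8 kHz.
44.8 kHz > fs/2 = 26.3 kHz, folds to fs − 44.8 kHz = 7.8 kHz.
7.6 kHz ≤ fs/2 = 26.3 kHz, passes unchanged.
201 kHz mod fs = 43.2 kHz.
43.2 kHz > fs/2 = 26.3 kHz, folds to fs − 43.2 kHz = 9.4 kHz.
60.4 kHz mod fs = 7.8 kHz.
7.8 kHz ≤ fs/2 = 26.3 kHz, appears at 7.8 kHz.
60.4 kHz and 97.4 kHz both map to 7.8 kHz.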